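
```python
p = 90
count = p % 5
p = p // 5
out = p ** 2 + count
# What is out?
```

Trace:
`p = 90` → p = 90
`count = p % 5` → count = 0
`p = p // 5` → p = 18
`out = p ** 2 + count` → out = 324
So out = 324

Answer: 324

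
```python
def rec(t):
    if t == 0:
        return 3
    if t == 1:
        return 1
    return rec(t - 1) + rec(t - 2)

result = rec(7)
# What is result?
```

Build up from base cases: rec(0)=3, rec(1)=1, rec(2)=4, rec(3)=5, rec(4)=9, rec(5)=14, rec(6)=23, ..., rec(7)=37

Answer: 37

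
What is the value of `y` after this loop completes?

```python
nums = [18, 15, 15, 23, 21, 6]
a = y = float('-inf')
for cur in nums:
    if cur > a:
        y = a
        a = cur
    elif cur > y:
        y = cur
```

Second largest (with repeats) in [18, 15, 15, 23, 21, 6]
`y` takes the values: -inf → 15 → 18 → 21

Answer: 21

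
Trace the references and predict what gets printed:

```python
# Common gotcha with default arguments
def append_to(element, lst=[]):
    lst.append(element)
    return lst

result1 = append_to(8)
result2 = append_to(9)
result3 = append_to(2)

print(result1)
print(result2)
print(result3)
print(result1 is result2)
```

Key concept: mutable default argument gotcha.
Step by step:
`result1 = append_to(8)` → result1 = [8]
`result2 = append_to(9)` → result1 = [8, 9] (same object as result2); result2 = [8, 9] (same object as result1)
`result3 = append_to(2)` → result1 = [8, 9, 2] (same object as result2, result3); result2 = [8, 9, 2] (same object as result1, result3); result3 = [8, 9, 2] (same object as result1, result2)
`print(result1)` → prints [8, 9, 2]
`print(result2)` → prints [8, 9, 2]
`print(result3)` → prints [8, 9, 2]
`print(result1 is result2)` → prints True

Answer:
[8, 9, 2]
[8, 9, 2]
[8, 9, 2]
True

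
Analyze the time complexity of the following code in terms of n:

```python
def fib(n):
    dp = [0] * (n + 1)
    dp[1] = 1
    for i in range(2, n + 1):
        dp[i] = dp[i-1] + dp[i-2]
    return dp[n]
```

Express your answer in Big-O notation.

This is Dynamic programming Fibonacci. Time complexity: O(n).

Answer: O(n)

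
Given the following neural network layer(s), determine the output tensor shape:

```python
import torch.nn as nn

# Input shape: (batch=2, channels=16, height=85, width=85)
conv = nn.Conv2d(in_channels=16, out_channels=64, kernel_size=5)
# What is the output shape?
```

Input: (2, 16, 85, 85) -> Output: (2, 64, 81, 81)

Answer: (2, 64, 81, 81)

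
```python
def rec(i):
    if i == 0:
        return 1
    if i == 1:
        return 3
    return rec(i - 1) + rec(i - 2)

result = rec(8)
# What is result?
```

Build up from base cases: rec(0)=1, rec(1)=3, rec(2)=4, rec(3)=7, rec(4)=11, rec(5)=18, rec(6)=29, ..., rec(8)=76

Answer: 76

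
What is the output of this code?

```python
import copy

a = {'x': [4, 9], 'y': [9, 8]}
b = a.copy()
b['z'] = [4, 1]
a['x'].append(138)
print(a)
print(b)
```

Key concept: shallow copy of dict with mutable values.
Step by step:
`a = {'x': [4, 9], 'y': [9, 8]}` → a = {'x': [4, 9], 'y': [9, 8]}
`b = a.copy()` → b = {'x': [4, 9], 'y': [9, 8]}
`b['z'] = [4, 1]` → b = {'x': [4, 9], 'y': [9, 8], 'z': [4, 1]}
`a['x'].append(138)` → a = {'x': [4, 9, 138], 'y': [9, 8]}; b = {'x': [4, 9, 138], 'y': [9, 8], 'z': [4, 1]}
`print(a)` → prints {'x': [4, 9, 138], 'y': [9, 8]}
`print(b)` → prints {'x': [4, 9, 138], 'y': [9, 8], 'z': [4, 1]}

Answer:
{'x': [4, 9, 138], 'y': [9, 8]}
{'x': [4, 9, 138], 'y': [9, 8], 'z': [4, 1]}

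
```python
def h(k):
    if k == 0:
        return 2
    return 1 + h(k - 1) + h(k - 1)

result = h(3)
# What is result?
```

h(k) = 1 + 2·h(k-1), h(0)=2. Closed form: (2+1)·2^3 - 1 = 23.

Answer: 23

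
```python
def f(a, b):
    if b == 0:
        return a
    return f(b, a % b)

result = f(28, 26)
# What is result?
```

f(28, 26) -> f(26, 2) -> f(2, 0) -> 2

Answer: 2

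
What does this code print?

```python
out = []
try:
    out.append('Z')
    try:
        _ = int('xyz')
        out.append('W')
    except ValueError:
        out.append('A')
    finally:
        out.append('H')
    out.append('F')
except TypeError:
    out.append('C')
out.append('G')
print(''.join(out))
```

Execution trace: 'Z' (try body) → 'A' (inner except ValueError) → 'H' (inner finally) → 'F' (try body, no exception) → 'G' (after the try/except). Output: ZAHFG

Answer: ZAHFG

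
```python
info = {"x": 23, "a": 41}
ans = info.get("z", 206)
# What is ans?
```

Trace:
`info = {"x": 23, "a": 41}` → info = {'x': 23, 'a': 41}
`ans = info.get("z", 206)` → ans = 206
So ans = 206

Answer: 206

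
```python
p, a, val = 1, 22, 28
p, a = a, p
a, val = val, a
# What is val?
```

Trace:
`p, a, val = 1, 22, 28` → p = 1; a = 22; val = 28
`p, a = a, p` → p = 22; a = 1
`a, val = val, a` → a = 28; val = 1
So val = 1

Answer: 1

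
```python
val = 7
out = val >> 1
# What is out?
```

Trace:
`val = 7` → val = 7
`out = val >> 1` → out = 3
So out = 3

Answer: 3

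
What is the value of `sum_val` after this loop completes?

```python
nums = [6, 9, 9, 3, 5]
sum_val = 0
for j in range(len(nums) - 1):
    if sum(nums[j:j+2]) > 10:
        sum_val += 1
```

Count windows with sum > 10
`sum_val` takes the values: 0 → 1 → 2 → 3

Answer: 3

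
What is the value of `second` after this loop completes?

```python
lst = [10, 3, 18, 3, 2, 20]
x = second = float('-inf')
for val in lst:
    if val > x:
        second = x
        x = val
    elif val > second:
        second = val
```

Second largest (with repeats) in [10, 3, 18, 3, 2, 20]
`second` takes the values: -inf → 3 → 10 → 18

Answer: 18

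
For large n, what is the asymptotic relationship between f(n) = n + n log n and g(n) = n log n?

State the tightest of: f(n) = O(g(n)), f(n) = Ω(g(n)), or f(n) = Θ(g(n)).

n + n log n vs n log n: f(n) = Θ(g(n)) — they are asymptotically equivalent (the n term is dominated).

Answer: f(n) = Θ(g(n)) — they are asymptotically equivalent (the n term is dominated).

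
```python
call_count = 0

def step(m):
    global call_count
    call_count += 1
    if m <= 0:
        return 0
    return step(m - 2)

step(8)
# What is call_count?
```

Linear recursion stepping by 2: 5 calls from m=8 down to ≤0.

Answer: 5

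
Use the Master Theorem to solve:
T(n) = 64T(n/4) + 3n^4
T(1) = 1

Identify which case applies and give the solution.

a=64, b=4, f(n)=3n^4. log_4(64) = 3. Since c=4 > 3 and the regularity condition holds (64(n/4)^4 = (64/4^4)n^4 with 64/4^4 < 1), Case 3 applies: T(n) = Θ(f(n)) = O(n^4).

Answer: O(n^4) - Case 3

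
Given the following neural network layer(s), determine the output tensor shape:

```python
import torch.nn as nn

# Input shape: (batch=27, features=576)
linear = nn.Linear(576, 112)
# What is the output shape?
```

Input: (27, 576) -> Output: (27, 112)

Answer: (27, 112)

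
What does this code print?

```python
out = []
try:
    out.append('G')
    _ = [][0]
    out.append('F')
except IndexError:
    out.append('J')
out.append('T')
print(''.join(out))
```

Execution trace: 'G' (try body) → 'J' (except IndexError) → 'T' (after the try/except). Output: GJT

Answer: GJT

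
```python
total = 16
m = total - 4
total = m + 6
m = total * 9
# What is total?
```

Trace:
`total = 16` → total = 16
`m = total - 4` → m = 12
`total = m + 6` → total = 18
`m = total * 9` → m = 162
So total = 18

Answer: 18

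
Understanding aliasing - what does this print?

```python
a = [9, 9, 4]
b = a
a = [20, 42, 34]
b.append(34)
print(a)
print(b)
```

Key concept: rebinding vs mutation: a is rebound to a new list, b still points at the original.
Step by step:
`a = [9, 9, 4]` → a = [9, 9, 4]
`b = a` → b = [9, 9, 4] (same object as a)
`a = [20, 42, 34]` → a = [20, 42, 34]
`b.append(34)` → b = [9, 9, 4, 34]
`print(a)` → prints [20, 42, 34]
`print(b)` → prints [9, 9, 4, 34]

Answer:
[20, 42, 34]
[9, 9, 4, 34]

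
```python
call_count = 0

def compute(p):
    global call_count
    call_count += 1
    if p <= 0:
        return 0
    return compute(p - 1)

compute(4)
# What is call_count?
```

Linear recursion stepping by 1: 5 calls from p=4 down to ≤0.

Answer: 5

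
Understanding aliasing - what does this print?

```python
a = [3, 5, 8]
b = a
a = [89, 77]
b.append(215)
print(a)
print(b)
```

Key concept: rebinding vs mutation: a is rebound to a new list, b still points at the original.
Step by step:
`a = [3, 5, 8]` → a = [3, 5, 8]
`b = a` → b = [3, 5, 8] (same object as a)
`a = [89, 77]` → a = [89, 77]
`b.append(215)` → b = [3, 5, 8, 215]
`print(a)` → prints [89, 77]
`print(b)` → prints [3, 5, 8, 215]

Answer:
[89, 77]
[3, 5, 8, 215]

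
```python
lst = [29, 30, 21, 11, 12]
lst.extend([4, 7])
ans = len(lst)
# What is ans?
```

Trace:
`lst = [29, 30, 21, 11, 12]` → lst = [29, 30, 21, 11, 12]
`lst.extend([4, 7])` → lst = [29, 30, 21, 11, 12, 4, 7]
`ans = len(lst)` → ans = 7
So ans = 7

Answer: 7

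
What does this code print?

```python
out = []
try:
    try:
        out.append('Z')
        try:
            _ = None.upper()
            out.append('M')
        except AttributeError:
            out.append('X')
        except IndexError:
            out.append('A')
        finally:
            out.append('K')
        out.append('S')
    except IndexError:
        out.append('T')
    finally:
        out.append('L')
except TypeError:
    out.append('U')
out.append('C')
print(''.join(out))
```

Execution trace: 'Z' (try body) → 'X' (inner except AttributeError) → 'K' (inner finally) → 'S' (try body, no exception) → 'L' (finally) → 'C' (after the try/except). Output: ZXKSLC

Answer: ZXKSLC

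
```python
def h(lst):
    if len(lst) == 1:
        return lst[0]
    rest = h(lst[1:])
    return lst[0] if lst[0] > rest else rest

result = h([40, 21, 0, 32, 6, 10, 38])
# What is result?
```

Recursive max over [40, 21, 0, 32, 6, 10, 38] = 40

Answer: 40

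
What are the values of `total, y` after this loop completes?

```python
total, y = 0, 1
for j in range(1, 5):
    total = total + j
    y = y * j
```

Sum and factorial of 1 to 4
`total, y` takes the values: (0, 1) → (1, 1) → (3, 1) → (3, 2) → (6, 2) → (6, 6) → (10, 6) → (10, 24)

Answer: 10, 24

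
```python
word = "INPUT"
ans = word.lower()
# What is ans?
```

Trace:
`word = "INPUT"` → word = 'INPUT'
`ans = word.lower()` → ans = 'input'
So ans = 'input'

Answer: 'input'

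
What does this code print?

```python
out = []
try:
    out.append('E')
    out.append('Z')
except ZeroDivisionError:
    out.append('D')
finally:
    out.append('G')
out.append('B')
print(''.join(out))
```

Execution trace: 'E' (try body) → 'Z' (try body, no exception) → 'G' (finally) → 'B' (after the try/except). Output: EZGB

Answer: EZGB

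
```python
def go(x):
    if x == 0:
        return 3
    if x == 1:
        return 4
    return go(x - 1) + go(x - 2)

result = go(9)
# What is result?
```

Build up from base cases: go(0)=3, go(1)=4, go(2)=7, go(3)=11, go(4)=18, go(5)=29, go(6)=47, ..., go(9)=199

Answer: 199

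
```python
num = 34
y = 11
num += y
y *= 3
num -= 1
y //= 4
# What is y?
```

Trace:
`num = 34` → num = 34
`y = 11` → y = 11
`num += y` → num = 45
`y *= 3` → y = 33
`num -= 1` → num = 44
`y //= 4` → y = 8
So y = 8

Answer: 8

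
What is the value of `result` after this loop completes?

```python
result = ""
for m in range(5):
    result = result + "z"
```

Repeat 'z' 5 times
`result` takes the values: "" → "z" → "zz" → "zzz" → "zzzz" → "zzzzz"

Answer: "zzzzz"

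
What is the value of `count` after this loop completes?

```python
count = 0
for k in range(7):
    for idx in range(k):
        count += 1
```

Triangle number: 0+1+2+...+6
`count` takes the values: 0 → 1 → 2 → 3 → 4 → 5 → 6 → 7 → 8 → 9 → 10 → 11 → 12 → 13 → 14 → 15 → 16 → 17 → 18 → 19 → 20 → 21

Answer: 21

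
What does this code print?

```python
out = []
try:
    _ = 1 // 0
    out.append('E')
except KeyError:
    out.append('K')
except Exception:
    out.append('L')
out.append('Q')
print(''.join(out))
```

Execution trace: 'L' (except Exception) → 'Q' (after the try/except). Output: LQ

Answer: LQ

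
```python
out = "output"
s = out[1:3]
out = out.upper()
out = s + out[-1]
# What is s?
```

Trace:
`out = "output"` → out = 'output'
`s = out[1:3]` → s = 'ut'
`out = out.upper()` → out = 'OUTPUT'
`out = s + out[-1]` → out = 'utT'
So s = 'ut'

Answer: 'ut'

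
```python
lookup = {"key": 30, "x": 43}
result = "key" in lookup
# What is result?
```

Trace:
`lookup = {"key": 30, "x": 43}` → lookup = {'key': 30, 'x': 43}
`result = "key" in lookup` → result = True
So result = True

Answer: True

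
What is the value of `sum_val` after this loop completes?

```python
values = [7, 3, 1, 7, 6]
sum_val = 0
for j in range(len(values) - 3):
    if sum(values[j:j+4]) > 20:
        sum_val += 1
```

Count windows with sum > 20
`sum_val` takes the values: 0

Answer: 0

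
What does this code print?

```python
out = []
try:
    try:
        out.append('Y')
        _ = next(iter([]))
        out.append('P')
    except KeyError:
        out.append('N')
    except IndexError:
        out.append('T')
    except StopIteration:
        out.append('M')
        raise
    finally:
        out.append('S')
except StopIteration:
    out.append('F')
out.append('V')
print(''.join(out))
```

Execution trace: 'Y' (inner try body) → 'M' (inner except StopIteration) → 'S' (inner finally) → 'F' (outer except StopIteration) → 'V' (after the try/except). Output: YMSFV

Answer: YMSFV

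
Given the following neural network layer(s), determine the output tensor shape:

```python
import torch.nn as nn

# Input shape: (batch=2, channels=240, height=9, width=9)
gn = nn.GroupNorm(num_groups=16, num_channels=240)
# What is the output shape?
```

Input: (2, 240, 9, 9) -> Output: (2, 240, 9, 9)

Answer: (2, 240, 9, 9)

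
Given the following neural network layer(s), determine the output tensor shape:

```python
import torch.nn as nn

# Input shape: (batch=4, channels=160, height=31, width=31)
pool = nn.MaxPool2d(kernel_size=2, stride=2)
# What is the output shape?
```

Input: (4, 160, 31, 31) -> Output: (4, 160, 15, 15)

Answer: (4, 160, 15, 15)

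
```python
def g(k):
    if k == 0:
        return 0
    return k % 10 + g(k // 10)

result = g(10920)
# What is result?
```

Sum of digits of 10920: 0 + 2 + 9 + 0 + 1 = 12

Answer: 12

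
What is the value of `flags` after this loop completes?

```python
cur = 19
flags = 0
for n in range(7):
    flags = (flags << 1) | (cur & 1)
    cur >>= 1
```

Reverse lowest 7 bits of 19
`flags` takes the values: 0 → 1 → 3 → 6 → 12 → 25 → 50 → 100

Answer: 100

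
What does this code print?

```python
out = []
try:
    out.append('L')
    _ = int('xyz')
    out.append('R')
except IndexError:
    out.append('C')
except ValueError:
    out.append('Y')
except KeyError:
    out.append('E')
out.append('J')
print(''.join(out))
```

Execution trace: 'L' (try body) → 'Y' (except ValueError) → 'J' (after the try/except). Output: LYJ

Answer: LYJ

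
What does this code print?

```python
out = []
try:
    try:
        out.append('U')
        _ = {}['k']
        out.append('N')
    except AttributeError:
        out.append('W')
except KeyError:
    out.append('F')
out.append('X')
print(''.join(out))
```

Execution trace: 'U' (try body) → 'F' (outer except KeyError) → 'X' (after the try/except). Output: UFX

Answer: UFX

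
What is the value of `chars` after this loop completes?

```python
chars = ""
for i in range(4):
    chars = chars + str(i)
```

Concatenate digits 0 to 3
`chars` takes the values: "" → "0" → "01" → "012" → "0123"

Answer: "0123"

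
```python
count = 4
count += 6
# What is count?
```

Trace:
`count = 4` → count = 4
`count += 6` → count = 10
So count = 10

Answer: 10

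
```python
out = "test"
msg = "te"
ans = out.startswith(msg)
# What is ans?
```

Trace:
`out = "test"` → out = 'test'
`msg = "te"` → msg = 'te'
`ans = out.startswith(msg)` → ans = True
So ans = True

Answer: True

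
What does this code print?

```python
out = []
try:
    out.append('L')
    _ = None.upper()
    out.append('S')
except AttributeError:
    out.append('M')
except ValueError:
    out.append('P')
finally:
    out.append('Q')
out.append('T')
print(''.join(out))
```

Execution trace: 'L' (try body) → 'M' (except AttributeError) → 'Q' (finally) → 'T' (after the try/except). Output: LMQT

Answer: LMQT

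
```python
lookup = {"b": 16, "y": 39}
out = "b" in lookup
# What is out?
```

Trace:
`lookup = {"b": 16, "y": 39}` → lookup = {'b': 16, 'y': 39}
`out = "b" in lookup` → out = True
So out = True

Answer: True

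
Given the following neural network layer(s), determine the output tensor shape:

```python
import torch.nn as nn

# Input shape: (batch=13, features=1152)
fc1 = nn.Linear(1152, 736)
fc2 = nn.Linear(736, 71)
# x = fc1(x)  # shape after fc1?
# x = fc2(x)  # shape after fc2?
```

Input: (13, 1152) -> after fc1: (13, 736) -> Output: (13, 71)

Answer: (13, 71)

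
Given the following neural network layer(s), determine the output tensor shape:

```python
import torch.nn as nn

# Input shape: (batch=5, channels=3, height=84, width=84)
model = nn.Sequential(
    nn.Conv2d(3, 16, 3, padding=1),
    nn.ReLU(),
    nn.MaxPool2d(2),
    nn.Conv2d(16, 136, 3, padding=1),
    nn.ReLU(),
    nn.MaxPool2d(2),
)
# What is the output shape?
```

Input: (5, 3, 84, 84) -> after first Conv2d: (5, 16, 84, 84) -> after first MaxPool2d: (5, 16, 42, 42) -> after second Conv2d: (5, 136, 42, 42) -> Output: (5, 136, 21, 21)

Answer: (5, 136, 21, 21)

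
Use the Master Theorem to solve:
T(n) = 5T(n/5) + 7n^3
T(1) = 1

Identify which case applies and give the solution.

a=5, b=5, f(n)=7n^3. log_5(5) = 1. Since c=3 > 1 and the regularity condition holds (5(n/5)^3 = (5/5^3)n^3 with 5/5^3 < 1), Case 3 applies: T(n) = Θ(f(n)) = O(n^3).

Answer: O(n^3) - Case 3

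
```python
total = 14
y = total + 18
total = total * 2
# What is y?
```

Trace:
`total = 14` → total = 14
`y = total + 18` → y = 32
`total = total * 2` → total = 28
So y = 32

Answer: 32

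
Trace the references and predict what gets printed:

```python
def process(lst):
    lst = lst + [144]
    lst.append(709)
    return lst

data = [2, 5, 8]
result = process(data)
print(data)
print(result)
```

Key concept: rebinding parameter vs mutation.
Step by step:
`data = [2, 5, 8]` → data = [2, 5, 8]
`result = process(data)` → result = [2, 5, 8, 144, 709]
`print(data)` → prints [2, 5, 8]
`print(result)` → prints [2, 5, 8, 144, 709]

Answer:
[2, 5, 8]
[2, 5, 8, 144, 709]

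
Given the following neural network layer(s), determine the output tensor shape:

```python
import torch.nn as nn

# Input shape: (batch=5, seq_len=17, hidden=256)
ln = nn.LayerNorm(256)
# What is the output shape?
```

Input: (5, 17, 256) -> Output: (5, 17, 256)

Answer: (5, 17, 256)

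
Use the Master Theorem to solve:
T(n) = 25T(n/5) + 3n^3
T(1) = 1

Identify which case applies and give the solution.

a=25, b=5, f(n)=3n^3. log_5(25) = 2. Since c=3 > 2 and the regularity condition holds (25(n/5)^3 = (25/5^3)n^3 with 25/5^3 < 1), Case 3 applies: T(n) = Θ(f(n)) = O(n^3).

Answer: O(n^3) - Case 3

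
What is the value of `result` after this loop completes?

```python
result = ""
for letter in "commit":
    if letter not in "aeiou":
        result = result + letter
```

Remove vowels from 'commit'
`result` takes the values: "" → "c" → "cm" → "cmm" → "cmmt"

Answer: "cmmt"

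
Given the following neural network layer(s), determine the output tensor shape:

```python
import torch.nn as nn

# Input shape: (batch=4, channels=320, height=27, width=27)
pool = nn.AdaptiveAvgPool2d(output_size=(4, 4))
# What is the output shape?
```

Input: (4, 320, 27, 27) -> Output: (4, 320, 4, 4)

Answer: (4, 320, 4, 4)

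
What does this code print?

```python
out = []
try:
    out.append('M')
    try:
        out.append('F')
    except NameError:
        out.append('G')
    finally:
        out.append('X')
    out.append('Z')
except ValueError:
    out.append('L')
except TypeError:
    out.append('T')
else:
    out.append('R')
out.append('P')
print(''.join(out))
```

Execution trace: 'M' (try body) → 'F' (inner try body, no exception) → 'X' (inner finally) → 'Z' (try body, no exception) → 'R' (else) → 'P' (after the try/except). Output: MFXZRP

Answer: MFXZRP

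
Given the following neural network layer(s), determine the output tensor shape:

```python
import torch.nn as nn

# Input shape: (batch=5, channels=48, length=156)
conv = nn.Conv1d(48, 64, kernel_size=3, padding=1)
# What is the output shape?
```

Input: (5, 48, 156) -> Output: (5, 64, 156)

Answer: (5, 64, 156)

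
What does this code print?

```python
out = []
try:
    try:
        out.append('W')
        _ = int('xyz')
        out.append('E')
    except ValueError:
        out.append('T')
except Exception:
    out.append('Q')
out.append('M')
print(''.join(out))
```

Execution trace: 'W' (inner try body) → 'T' (inner except ValueError) → 'M' (after the try/except). Output: WTM

Answer: WTM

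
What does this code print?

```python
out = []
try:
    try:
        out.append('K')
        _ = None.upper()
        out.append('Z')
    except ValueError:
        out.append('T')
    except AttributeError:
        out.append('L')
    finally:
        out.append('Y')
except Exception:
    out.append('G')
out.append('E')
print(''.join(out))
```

Execution trace: 'K' (inner try body) → 'L' (inner except AttributeError) → 'Y' (inner finally) → 'E' (after the try/except). Output: KLYE

Answer: KLYE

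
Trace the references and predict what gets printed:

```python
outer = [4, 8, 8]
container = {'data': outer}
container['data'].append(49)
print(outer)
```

Key concept: dict holds reference to list.
Step by step:
`outer = [4, 8, 8]` → outer = [4, 8, 8]
`container = {'data': outer}` → container = {'data': [4, 8, 8]}
`container['data'].append(49)` → outer = [4, 8, 8, 49]; container = {'data': [4, 8, 8, 49]}
`print(outer)` → prints [4, 8, 8, 49]

Answer: [4, 8, 8, 49]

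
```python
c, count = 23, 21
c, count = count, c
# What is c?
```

Trace:
`c, count = 23, 21` → c = 23; count = 21
`c, count = count, c` → c = 21; count = 23
So c = 21

Answer: 21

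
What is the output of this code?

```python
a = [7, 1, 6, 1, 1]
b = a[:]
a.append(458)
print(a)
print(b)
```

Key concept: slice [:] creates copy.
Step by step:
`a = [7, 1, 6, 1, 1]` → a = [7, 1, 6, 1, 1]
`b = a[:]` → b = [7, 1, 6, 1, 1]
`a.append(458)` → a = [7, 1, 6, 1, 1, 458]
`print(a)` → prints [7, 1, 6, 1, 1, 458]
`print(b)` → prints [7, 1, 6, 1, 1]

Answer:
[7, 1, 6, 1, 1, 458]
[7, 1, 6, 1, 1]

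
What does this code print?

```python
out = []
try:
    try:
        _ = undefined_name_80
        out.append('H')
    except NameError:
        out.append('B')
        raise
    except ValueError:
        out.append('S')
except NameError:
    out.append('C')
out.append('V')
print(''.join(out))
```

Execution trace: 'B' (except NameError) → 'C' (outer except NameError) → 'V' (after the try/except). Output: BCV

Answer: BCV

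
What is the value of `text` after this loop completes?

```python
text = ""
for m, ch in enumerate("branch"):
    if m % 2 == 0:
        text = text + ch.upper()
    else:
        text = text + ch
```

Uppercase even positions in 'branch'
`text` takes the values: "" → "B" → "Br" → "BrA" → "BrAn" → "BrAnC" → "BrAnCh"

Answer: "BrAnCh"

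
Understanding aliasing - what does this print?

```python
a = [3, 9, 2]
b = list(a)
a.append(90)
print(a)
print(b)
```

Key concept: list() constructor creates copy.
Step by step:
`a = [3, 9, 2]` → a = [3, 9, 2]
`b = list(a)` → b = [3, 9, 2]
`a.append(90)` → a = [3, 9, 2, 90]
`print(a)` → prints [3, 9, 2, 90]
`print(b)` → prints [3, 9, 2]

Answer:
[3, 9, 2, 90]
[3, 9, 2]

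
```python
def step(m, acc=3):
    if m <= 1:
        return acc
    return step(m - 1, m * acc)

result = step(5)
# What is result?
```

Accumulator trace (n, acc): (5, 3) -> (4, 15) -> (3, 60) -> (2, 180) -> (1, 360) -> return 360

Answer: 360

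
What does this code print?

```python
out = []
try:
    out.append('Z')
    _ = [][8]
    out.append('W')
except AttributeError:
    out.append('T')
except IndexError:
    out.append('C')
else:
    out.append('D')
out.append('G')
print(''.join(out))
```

Execution trace: 'Z' (try body) → 'C' (except IndexError) → 'G' (after the try/except). Output: ZCG

Answer: ZCG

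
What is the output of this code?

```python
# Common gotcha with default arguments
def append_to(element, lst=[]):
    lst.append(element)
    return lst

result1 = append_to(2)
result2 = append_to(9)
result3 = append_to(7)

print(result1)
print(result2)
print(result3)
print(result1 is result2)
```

Key concept: mutable default argument gotcha.
Step by step:
`result1 = append_to(2)` → result1 = [2]
`result2 = append_to(9)` → result1 = [2, 9] (same object as result2); result2 = [2, 9] (same object as result1)
`result3 = append_to(7)` → result1 = [2, 9, 7] (same object as result2, result3); result2 = [2, 9, 7] (same object as result1, result3); result3 = [2, 9, 7] (same object as result1, result2)
`print(result1)` → prints [2, 9, 7]
`print(result2)` → prints [2, 9, 7]
`print(result3)` → prints [2, 9, 7]
`print(result1 is result2)` → prints True

Answer:
[2, 9, 7]
[2, 9, 7]
[2, 9, 7]
True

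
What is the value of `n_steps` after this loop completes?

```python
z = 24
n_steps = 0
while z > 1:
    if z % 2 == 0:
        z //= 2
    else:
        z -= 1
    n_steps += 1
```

Steps to reduce 24 to 1
`n_steps` takes the values: 0 → 1 → 2 → 3 → 4 → 5

Answer: 5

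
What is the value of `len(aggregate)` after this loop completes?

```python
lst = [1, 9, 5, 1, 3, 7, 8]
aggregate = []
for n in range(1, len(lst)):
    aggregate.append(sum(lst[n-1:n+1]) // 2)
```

Number of 2-element averages
`aggregate` takes the values: [] → [5] → [5, 7] → [5, 7, 3] → [5, 7, 3, 2] → [5, 7, 3, 2, 5] → [5, 7, 3, 2, 5, 7]
So `len(aggregate)` = 6

Answer: 6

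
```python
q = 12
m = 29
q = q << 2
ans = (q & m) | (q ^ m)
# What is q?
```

Trace:
`q = 12` → q = 12
`m = 29` → m = 29
`q = q << 2` → q = 48
`ans = (q & m) | (q ^ m)` → ans = 61
So q = 48

Answer: 48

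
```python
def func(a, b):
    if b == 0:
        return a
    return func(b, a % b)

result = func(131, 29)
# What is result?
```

func(131, 29) -> func(29, 15) -> func(15, 14) -> func(14, 1) -> func(1, 0) -> 1

Answer: 1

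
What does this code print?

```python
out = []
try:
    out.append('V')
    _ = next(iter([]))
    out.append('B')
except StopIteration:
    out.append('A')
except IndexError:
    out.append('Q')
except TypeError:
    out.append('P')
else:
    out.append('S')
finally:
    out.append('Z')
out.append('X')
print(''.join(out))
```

Execution trace: 'V' (try body) → 'A' (except StopIteration) → 'Z' (finally) → 'X' (after the try/except). Output: VAZX

Answer: VAZX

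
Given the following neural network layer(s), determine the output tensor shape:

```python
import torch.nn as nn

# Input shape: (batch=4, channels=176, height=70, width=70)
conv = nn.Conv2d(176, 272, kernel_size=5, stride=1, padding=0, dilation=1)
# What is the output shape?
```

Input: (4, 176, 70, 70) -> Output: (4, 272, 66, 66)

Answer: (4, 272, 66, 66)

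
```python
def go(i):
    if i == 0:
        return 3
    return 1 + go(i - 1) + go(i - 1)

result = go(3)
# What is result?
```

go(i) = 1 + 2·go(i-1), go(0)=3. Closed form: (3+1)·2^3 - 1 = 31.

Answer: 31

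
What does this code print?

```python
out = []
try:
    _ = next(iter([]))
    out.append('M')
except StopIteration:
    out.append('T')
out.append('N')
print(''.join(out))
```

Execution trace: 'T' (except StopIteration) → 'N' (after the try/except). Output: TN

Answer: TN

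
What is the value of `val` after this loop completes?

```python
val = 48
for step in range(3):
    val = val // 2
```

Halve 3 times: 48 // 2^3 = 6
`val` takes the values: 48 → 24 → 12 → 6

Answer: 6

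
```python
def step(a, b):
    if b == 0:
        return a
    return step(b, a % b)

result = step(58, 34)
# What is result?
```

step(58, 34) -> step(34, 24) -> step(24, 10) -> step(10, 4) -> step(4, 2) -> step(2, 0) -> 2

Answer: 2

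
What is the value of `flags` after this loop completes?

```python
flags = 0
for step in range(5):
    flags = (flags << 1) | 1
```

Build 5 consecutive 1-bits: 0b11111
`flags` takes the values: 0 → 1 → 3 → 7 → 15 → 31

Answer: 31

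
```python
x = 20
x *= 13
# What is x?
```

Trace:
`x = 20` → x = 20
`x *= 13` → x = 260
So x = 260

Answer: 260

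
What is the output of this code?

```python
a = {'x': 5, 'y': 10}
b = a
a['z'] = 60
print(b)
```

Key concept: dict aliasing.
Step by step:
`a = {'x': 5, 'y': 10}` → a = {'x': 5, 'y': 10}
`b = a` → b = {'x': 5, 'y': 10} (same object as a)
`a['z'] = 60` → a = {'x': 5, 'y': 10, 'z': 60} (same object as b); b = {'x': 5, 'y': 10, 'z': 60} (same object as a)
`print(b)` → prints {'x': 5, 'y': 10, 'z': 60}

Answer: {'x': 5, 'y': 10, 'z': 60}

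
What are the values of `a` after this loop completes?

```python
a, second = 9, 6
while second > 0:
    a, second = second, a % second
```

GCD of 9 and 6
`a` takes the values: 9 → 6 → 3

Answer: 3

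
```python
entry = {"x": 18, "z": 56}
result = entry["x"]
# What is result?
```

Trace:
`entry = {"x": 18, "z": 56}` → entry = {'x': 18, 'z': 56}
`result = entry["x"]` → result = 18
So result = 18

Answer: 18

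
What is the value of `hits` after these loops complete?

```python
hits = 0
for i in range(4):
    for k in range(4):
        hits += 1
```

4 * 4 = 16
`hits` takes the values: 0 → 1 → 2 → 3 → 4 → 5 → 6 → 7 → 8 → 9 → 10 → 11 → 12 → 13 → 14 → 15 → 16

Answer: 16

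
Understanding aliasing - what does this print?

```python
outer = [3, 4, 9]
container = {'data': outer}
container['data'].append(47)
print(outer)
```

Key concept: dict holds reference to list.
Step by step:
`outer = [3, 4, 9]` → outer = [3, 4, 9]
`container = {'data': outer}` → container = {'data': [3, 4, 9]}
`container['data'].append(47)` → outer = [3, 4, 9, 47]; container = {'data': [3, 4, 9, 47]}
`print(outer)` → prints [3, 4, 9, 47]

Answer: [3, 4, 9, 47]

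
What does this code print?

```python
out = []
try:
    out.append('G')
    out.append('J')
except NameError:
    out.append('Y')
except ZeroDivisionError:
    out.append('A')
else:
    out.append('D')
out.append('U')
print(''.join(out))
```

Execution trace: 'G' (try body) → 'J' (try body, no exception) → 'D' (else) → 'U' (after the try/except). Output: GJDU

Answer: GJDU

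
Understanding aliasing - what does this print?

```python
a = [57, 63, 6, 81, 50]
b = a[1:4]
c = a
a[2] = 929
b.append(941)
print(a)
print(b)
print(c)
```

Key concept: slice vs alias.
Step by step:
`a = [57, 63, 6, 81, 50]` → a = [57, 63, 6, 81, 50]
`b = a[1:4]` → b = [63, 6, 81]
`c = a` → c = [57, 63, 6, 81, 50] (same object as a)
`a[2] = 929` → a = [57, 63, 929, 81, 50] (same object as c); c = [57, 63, 929, 81, 50] (same object as a)
`b.append(941)` → b = [63, 6, 81, 941]
`print(a)` → prints [57, 63, 929, 81, 50]
`print(b)` → prints [63, 6, 81, 941]
`print(c)` → prints [57, 63, 929, 81, 50]

Answer:
[57, 63, 929, 81, 50]
[63, 6, 81, 941]
[57, 63, 929, 81, 50]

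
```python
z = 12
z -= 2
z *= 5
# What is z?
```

Trace:
`z = 12` → z = 12
`z -= 2` → z = 10
`z *= 5` → z = 50
So z = 50

Answer: 50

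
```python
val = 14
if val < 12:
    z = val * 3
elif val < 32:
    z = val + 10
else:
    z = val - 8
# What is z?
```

Trace:
`val = 14` → val = 14
`if val < 12: ...` → val < 12 is False, val < 32 is True → z = 24
So z = 24

Answer: 24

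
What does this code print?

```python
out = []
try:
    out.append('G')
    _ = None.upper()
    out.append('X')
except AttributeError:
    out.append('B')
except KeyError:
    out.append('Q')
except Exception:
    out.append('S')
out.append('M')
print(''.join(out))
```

Execution trace: 'G' (try body) → 'B' (except AttributeError) → 'M' (after the try/except). Output: GBM

Answer: GBM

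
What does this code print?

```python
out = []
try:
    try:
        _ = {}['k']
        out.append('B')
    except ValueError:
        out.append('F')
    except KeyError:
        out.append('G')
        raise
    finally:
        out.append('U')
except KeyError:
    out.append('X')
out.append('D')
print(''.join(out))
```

Execution trace: 'G' (inner except KeyError) → 'U' (inner finally) → 'X' (outer except KeyError) → 'D' (after the try/except). Output: GUXD

Answer: GUXD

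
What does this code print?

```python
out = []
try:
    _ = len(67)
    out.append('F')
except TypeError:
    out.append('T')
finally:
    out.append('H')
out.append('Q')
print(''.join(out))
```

Execution trace: 'T' (except TypeError) → 'H' (finally) → 'Q' (after the try/except). Output: THQ

Answer: THQ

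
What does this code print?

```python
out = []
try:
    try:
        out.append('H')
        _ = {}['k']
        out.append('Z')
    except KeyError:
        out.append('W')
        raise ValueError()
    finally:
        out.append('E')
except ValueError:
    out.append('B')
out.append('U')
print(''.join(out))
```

Execution trace: 'H' (inner try body) → 'W' (inner except KeyError) → 'E' (inner finally) → 'B' (outer except ValueError) → 'U' (after the try/except). Output: HWEBU

Answer: HWEBU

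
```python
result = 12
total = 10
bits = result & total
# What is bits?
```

Trace:
`result = 12` → result = 12
`total = 10` → total = 10
`bits = result & total` → bits = 8
So bits = 8

Answer: 8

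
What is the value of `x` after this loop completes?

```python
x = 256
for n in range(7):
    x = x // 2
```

Halve 7 times: 256 // 2^7 = 2
`x` takes the values: 256 → 128 → 64 → 32 → 16 → 8 → 4 → 2

Answer: 2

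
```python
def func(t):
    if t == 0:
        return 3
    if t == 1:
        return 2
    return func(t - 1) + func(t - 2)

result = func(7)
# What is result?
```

Build up from base cases: func(0)=3, func(1)=2, func(2)=5, func(3)=7, func(4)=12, func(5)=19, func(6)=31, ..., func(7)=50

Answer: 50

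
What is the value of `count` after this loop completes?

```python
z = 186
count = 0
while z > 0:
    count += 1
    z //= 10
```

Count digits by repeated division by 10
`count` takes the values: 0 → 1 → 2 → 3

Answer: 3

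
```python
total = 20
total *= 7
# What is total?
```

Trace:
`total = 20` → total = 20
`total *= 7` → total = 140
So total = 140

Answer: 140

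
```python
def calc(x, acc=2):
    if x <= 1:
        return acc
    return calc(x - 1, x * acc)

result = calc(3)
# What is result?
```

Accumulator trace (n, acc): (3, 2) -> (2, 6) -> (1, 12) -> return 12

Answer: 12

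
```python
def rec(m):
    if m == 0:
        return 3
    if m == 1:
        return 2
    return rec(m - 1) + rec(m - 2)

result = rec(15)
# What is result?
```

Build up from base cases: rec(0)=3, rec(1)=2, rec(2)=5, rec(3)=7, rec(4)=12, rec(5)=19, rec(6)=31, ..., rec(15)=2351

Answer: 2351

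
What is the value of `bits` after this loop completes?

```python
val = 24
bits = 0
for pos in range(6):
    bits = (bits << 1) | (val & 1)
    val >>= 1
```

Reverse lowest 6 bits of 24
`bits` takes the values: 0 → 1 → 3 → 6

Answer: 6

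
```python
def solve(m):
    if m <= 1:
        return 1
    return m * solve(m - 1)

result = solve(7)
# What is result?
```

solve(7) = 7 * 6 * 5 * 4 * 3 * 2 * 1 = 5040

Answer: 5040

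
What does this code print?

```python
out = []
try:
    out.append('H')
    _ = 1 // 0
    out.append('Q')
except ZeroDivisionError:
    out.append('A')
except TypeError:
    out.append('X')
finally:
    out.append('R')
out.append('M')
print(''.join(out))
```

Execution trace: 'H' (try body) → 'A' (except ZeroDivisionError) → 'R' (finally) → 'M' (after the try/except). Output: HARM

Answer: HARM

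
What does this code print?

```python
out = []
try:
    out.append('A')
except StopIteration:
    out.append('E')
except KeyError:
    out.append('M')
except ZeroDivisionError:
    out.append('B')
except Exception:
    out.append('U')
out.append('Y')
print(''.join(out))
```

Execution trace: 'A' (try body, no exception) → 'Y' (after the try/except). Output: AY

Answer: AY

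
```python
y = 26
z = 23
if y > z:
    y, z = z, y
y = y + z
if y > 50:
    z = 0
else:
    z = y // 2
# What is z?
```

Trace:
`y = 26` → y = 26
`z = 23` → z = 23
`if y > z: ...` → y > z is True → y = 23; z = 26
`y = y + z` → y = 49
`if y > 50: ...` → y > 50 is False, take else branch → z = 24
So z = 24

Answer: 24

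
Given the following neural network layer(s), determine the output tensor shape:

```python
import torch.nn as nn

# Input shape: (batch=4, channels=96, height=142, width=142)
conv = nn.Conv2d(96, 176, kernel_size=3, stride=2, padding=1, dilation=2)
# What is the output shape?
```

Input: (4, 96, 142, 142) -> Output: (4, 176, 70, 70)

Answer: (4, 176, 70, 70)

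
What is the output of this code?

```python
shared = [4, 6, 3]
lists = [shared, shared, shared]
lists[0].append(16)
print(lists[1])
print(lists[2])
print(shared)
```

Key concept: list of same reference.
Step by step:
`shared = [4, 6, 3]` → shared = [4, 6, 3]
`lists = [shared, shared, shared]` → lists = [[4, 6, 3], [4, 6, 3], [4, 6, 3]]
`lists[0].append(16)` → shared = [4, 6, 3, 16]; lists = [[4, 6, 3, 16], [4, 6, 3, 16], [4, 6, 3, 16]]
`print(lists[1])` → prints [4, 6, 3, 16]
`print(lists[2])` → prints [4, 6, 3, 16]
`print(shared)` → prints [4, 6, 3, 16]

Answer:
[4, 6, 3, 16]
[4, 6, 3, 16]
[4, 6, 3, 16]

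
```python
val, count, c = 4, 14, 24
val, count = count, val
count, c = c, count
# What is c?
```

Trace:
`val, count, c = 4, 14, 24` → val = 4; count = 14; c = 24
`val, count = count, val` → val = 14; count = 4
`count, c = c, count` → count = 24; c = 4
So c = 4

Answer: 4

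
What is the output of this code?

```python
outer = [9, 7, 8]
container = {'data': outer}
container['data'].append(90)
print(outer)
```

Key concept: dict holds reference to list.
Step by step:
`outer = [9, 7, 8]` → outer = [9, 7, 8]
`container = {'data': outer}` → container = {'data': [9, 7, 8]}
`container['data'].append(90)` → outer = [9, 7, 8, 90]; container = {'data': [9, 7, 8, 90]}
`print(outer)` → prints [9, 7, 8, 90]

Answer: [9, 7, 8, 90]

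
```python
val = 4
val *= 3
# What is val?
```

Trace:
`val = 4` → val = 4
`val *= 3` → val = 12
So val = 12

Answer: 12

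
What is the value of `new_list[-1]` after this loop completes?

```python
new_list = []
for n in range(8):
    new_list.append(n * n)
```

Last element of squares 0 to 7
`new_list` takes the values: [] → [0] → [0, 1] → [0, 1, 4] → [0, 1, 4, 9] → [0, 1, 4, 9, 16] → [0, 1, 4, 9, 16, 25] → [0, 1, 4, 9, 16, 25, 36] → [0, 1, 4, 9, 16, 25, 36, 49]
So `new_list[-1]` = 49

Answer: 49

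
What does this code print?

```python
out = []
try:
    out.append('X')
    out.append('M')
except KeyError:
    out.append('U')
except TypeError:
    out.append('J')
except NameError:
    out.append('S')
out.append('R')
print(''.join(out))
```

Execution trace: 'X' (try body) → 'M' (try body, no exception) → 'R' (after the try/except). Output: XMR

Answer: XMR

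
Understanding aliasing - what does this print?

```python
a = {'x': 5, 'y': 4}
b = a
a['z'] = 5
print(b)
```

Key concept: dict aliasing.
Step by step:
`a = {'x': 5, 'y': 4}` → a = {'x': 5, 'y': 4}
`b = a` → b = {'x': 5, 'y': 4} (same object as a)
`a['z'] = 5` → a = {'x': 5, 'y': 4, 'z': 5} (same object as b); b = {'x': 5, 'y': 4, 'z': 5} (same object as a)
`print(b)` → prints {'x': 5, 'y': 4, 'z': 5}

Answer: {'x': 5, 'y': 4, 'z': 5}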